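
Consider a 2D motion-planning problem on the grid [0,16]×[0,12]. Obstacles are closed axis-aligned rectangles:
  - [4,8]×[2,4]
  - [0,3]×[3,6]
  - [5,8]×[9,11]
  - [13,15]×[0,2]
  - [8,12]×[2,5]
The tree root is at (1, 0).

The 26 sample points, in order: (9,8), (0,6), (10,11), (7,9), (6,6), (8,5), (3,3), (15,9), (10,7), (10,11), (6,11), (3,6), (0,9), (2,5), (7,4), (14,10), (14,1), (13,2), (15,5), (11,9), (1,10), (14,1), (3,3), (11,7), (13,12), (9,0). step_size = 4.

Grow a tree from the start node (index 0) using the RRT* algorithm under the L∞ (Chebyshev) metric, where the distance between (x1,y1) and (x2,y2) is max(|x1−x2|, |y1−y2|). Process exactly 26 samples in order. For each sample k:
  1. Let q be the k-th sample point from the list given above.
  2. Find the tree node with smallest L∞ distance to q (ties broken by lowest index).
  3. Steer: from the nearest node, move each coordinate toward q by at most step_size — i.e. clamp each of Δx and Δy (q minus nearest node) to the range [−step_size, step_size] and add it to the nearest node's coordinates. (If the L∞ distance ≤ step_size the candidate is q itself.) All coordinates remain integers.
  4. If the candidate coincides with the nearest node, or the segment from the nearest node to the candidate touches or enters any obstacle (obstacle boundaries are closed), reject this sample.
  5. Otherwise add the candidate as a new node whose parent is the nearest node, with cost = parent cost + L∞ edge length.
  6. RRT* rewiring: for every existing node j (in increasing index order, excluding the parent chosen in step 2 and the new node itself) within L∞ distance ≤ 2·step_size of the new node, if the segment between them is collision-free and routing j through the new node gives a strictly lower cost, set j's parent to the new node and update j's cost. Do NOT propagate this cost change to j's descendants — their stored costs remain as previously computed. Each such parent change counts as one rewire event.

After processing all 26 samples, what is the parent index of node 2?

Parent of node 2: 1

1. q=(9,8) nearest=0 d=8 new=(5,4) → blocked by [4,8]×[2,4], reject
2. q=(0,6) nearest=0 d=6 new=(0,4) → blocked by [0,3]×[3,6], reject
3. q=(10,11) nearest=0 d=11 new=(5,4) → blocked by [4,8]×[2,4], reject
4. q=(7,9) nearest=0 d=9 new=(5,4) → blocked by [4,8]×[2,4], reject
5. q=(6,6) nearest=0 d=6 new=(5,4) → blocked by [4,8]×[2,4], reject
6. q=(8,5) nearest=0 d=7 new=(5,4) → blocked by [4,8]×[2,4], reject
7. q=(3,3) nearest=0 d=3 new=(3,3) → blocked by [0,3]×[3,6], reject
8. q=(15,9) nearest=0 d=14 new=(5,4) → blocked by [4,8]×[2,4], reject
9. q=(10,7) nearest=0 d=9 new=(5,4) → blocked by [4,8]×[2,4], reject
10. q=(10,11) nearest=0 d=11 new=(5,4) → blocked by [4,8]×[2,4], reject
11. q=(6,11) nearest=0 d=11 new=(5,4) → blocked by [4,8]×[2,4], reject
12. q=(3,6) nearest=0 d=6 new=(3,4) → blocked by [0,3]×[3,6], reject
13. q=(0,9) nearest=0 d=9 new=(0,4) → blocked by [0,3]×[3,6], reject
14. q=(2,5) nearest=0 d=5 new=(2,4) → blocked by [0,3]×[3,6], reject
15. q=(7,4) nearest=0 d=6 new=(5,4) → blocked by [4,8]×[2,4], reject
16. q=(14,10) nearest=0 d=13 new=(5,4) → blocked by [4,8]×[2,4], reject
17. q=(14,1) nearest=0 d=13 new=(5,1) → add node 1 parent=0 cost=4
18. q=(13,2) nearest=1 d=8 new=(9,2) → blocked by [8,12]×[2,5], reject
19. q=(15,5) nearest=1 d=10 new=(9,5) → blocked by [4,8]×[2,4], reject
20. q=(11,9) nearest=1 d=8 new=(9,5) → blocked by [4,8]×[2,4], reject
21. q=(1,10) nearest=1 d=9 new=(1,5) → blocked by [4,8]×[2,4], reject
22. q=(14,1) nearest=1 d=9 new=(9,1) → add node 2 parent=1 cost=8
23. q=(3,3) nearest=1 d=2 new=(3,3) → blocked by [4,8]×[2,4], reject
24. q=(11,7) nearest=1 d=6 new=(9,5) → blocked by [4,8]×[2,4], reject
25. q=(13,12) nearest=1 d=11 new=(9,5) → blocked by [4,8]×[2,4], reject
26. q=(9,0) nearest=2 d=1 new=(9,0) → add node 3 parent=2 cost=9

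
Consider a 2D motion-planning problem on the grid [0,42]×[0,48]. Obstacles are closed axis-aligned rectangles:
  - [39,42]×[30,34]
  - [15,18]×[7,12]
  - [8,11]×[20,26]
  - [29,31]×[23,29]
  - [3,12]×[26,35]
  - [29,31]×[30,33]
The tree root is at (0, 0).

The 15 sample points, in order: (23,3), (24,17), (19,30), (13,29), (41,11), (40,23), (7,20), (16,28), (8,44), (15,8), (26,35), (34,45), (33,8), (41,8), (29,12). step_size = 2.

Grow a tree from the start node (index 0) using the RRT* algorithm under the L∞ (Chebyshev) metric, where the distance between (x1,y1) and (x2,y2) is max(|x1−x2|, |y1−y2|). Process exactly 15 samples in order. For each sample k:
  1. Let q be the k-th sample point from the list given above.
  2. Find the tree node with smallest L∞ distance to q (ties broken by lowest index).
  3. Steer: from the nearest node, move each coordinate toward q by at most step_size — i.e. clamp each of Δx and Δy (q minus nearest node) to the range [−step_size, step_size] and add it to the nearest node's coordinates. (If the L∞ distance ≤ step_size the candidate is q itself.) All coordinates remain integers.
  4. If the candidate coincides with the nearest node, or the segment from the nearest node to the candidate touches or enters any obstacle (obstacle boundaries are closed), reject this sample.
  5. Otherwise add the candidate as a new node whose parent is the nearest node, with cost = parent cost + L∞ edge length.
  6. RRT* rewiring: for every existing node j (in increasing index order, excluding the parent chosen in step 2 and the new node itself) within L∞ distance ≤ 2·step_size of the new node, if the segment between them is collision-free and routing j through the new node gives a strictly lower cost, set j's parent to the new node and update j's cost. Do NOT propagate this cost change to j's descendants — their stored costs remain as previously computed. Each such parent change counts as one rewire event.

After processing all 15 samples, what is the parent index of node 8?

Parent of node 8: 7

1. q=(23,3) nearest=0 d=23 new=(2,2) → add node 1 parent=0 cost=2
2. q=(24,17) nearest=1 d=22 new=(4,4) → add node 2 parent=1 cost=4
3. q=(19,30) nearest=2 d=26 new=(6,6) → add node 3 parent=2 cost=6
4. q=(13,29) nearest=3 d=23 new=(8,8) → add node 4 parent=3 cost=8
5. q=(41,11) nearest=4 d=33 new=(10,10) → add node 5 parent=4 cost=10
6. q=(40,23) nearest=5 d=30 new=(12,12) → add node 6 parent=5 cost=12
7. q=(7,20) nearest=6 d=8 new=(10,14) → add node 7 parent=6 cost=14
8. q=(16,28) nearest=7 d=14 new=(12,16) → add node 8 parent=7 cost=16
9. q=(8,44) nearest=8 d=28 new=(10,18) → add node 9 parent=8 cost=18
10. q=(15,8) nearest=6 d=4 new=(14,10) → add node 10 parent=6 cost=14
11. q=(26,35) nearest=9 d=17 new=(12,20) → add node 11 parent=9 cost=20
12. q=(34,45) nearest=11 d=25 new=(14,22) → add node 12 parent=11 cost=22
13. q=(33,8) nearest=10 d=19 new=(16,8) → blocked by [15,18]×[7,12], reject
14. q=(41,8) nearest=10 d=27 new=(16,8) → blocked by [15,18]×[7,12], reject
15. q=(29,12) nearest=10 d=15 new=(16,12) → blocked by [15,18]×[7,12], reject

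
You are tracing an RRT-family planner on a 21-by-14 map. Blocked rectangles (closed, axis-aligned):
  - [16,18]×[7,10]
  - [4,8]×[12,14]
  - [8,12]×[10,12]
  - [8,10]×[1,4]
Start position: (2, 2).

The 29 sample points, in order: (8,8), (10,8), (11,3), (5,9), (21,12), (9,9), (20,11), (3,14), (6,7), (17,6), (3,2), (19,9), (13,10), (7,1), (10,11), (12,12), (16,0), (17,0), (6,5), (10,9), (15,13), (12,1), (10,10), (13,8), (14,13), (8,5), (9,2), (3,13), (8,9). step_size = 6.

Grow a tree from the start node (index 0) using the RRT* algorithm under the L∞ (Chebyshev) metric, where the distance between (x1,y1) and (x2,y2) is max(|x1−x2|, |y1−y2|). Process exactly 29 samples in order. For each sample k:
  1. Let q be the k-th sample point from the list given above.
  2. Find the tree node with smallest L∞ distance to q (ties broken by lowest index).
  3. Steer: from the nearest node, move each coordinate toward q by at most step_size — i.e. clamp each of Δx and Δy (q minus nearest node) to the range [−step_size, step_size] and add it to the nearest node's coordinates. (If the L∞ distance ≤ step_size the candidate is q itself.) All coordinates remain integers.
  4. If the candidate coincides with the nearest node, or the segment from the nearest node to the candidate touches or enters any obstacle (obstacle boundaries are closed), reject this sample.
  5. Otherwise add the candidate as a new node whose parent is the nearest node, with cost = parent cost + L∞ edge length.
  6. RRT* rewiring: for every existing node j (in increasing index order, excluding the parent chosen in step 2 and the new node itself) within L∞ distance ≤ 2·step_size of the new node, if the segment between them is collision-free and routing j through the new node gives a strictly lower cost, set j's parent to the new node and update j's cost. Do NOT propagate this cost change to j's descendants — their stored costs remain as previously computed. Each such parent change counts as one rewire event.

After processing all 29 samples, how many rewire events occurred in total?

1. q=(8,8) nearest=0 d=6 new=(8,8) → add node 1 parent=0 cost=6
2. q=(10,8) nearest=1 d=2 new=(10,8) → add node 2 parent=1 cost=8
3. q=(11,3) nearest=1 d=5 new=(11,3) → add node 3 parent=1 cost=11
4. q=(5,9) nearest=1 d=3 new=(5,9) → add node 4 parent=1 cost=9
5. q=(21,12) nearest=3 d=10 new=(17,9) → blocked by [16,18]×[7,10], reject
6. q=(9,9) nearest=1 d=1 new=(9,9) → add node 5 parent=1 cost=7
7. q=(20,11) nearest=3 d=9 new=(17,9) → blocked by [16,18]×[7,10], reject
8. q=(3,14) nearest=4 d=5 new=(3,14) → add node 6 parent=4 cost=14
9. q=(6,7) nearest=1 d=2 new=(6,7) → add node 7 parent=1 cost=8
10. q=(17,6) nearest=3 d=6 new=(17,6) → add node 8 parent=3 cost=17
11. q=(3,2) nearest=0 d=1 new=(3,2) → add node 9 parent=0 cost=1; rewire 4→9 (8<9); rewire 6→9 (13<14); rewire 7→9 (6<8)
12. q=(19,9) nearest=8 d=3 new=(19,9) → blocked by [16,18]×[7,10], reject
13. q=(13,10) nearest=2 d=3 new=(13,10) → add node 10 parent=2 cost=11
14. q=(7,1) nearest=3 d=4 new=(7,1) → blocked by [8,10]×[1,4], reject
15. q=(10,11) nearest=5 d=2 new=(10,11) → blocked by [8,12]×[10,12], reject
16. q=(12,12) nearest=10 d=2 new=(12,12) → blocked by [8,12]×[10,12], reject
17. q=(16,0) nearest=3 d=5 new=(16,0) → add node 11 parent=3 cost=16
18. q=(17,0) nearest=11 d=1 new=(17,0) → add node 12 parent=11 cost=17
19. q=(6,5) nearest=7 d=2 new=(6,5) → add node 13 parent=7 cost=8
20. q=(10,9) nearest=2 d=1 new=(10,9) → add node 14 parent=2 cost=9; rewire 8→14 (16<17)
21. q=(15,13) nearest=10 d=3 new=(15,13) → add node 15 parent=10 cost=14
22. q=(12,1) nearest=3 d=2 new=(12,1) → add node 16 parent=3 cost=13
23. q=(10,10) nearest=5 d=1 new=(10,10) → blocked by [8,12]×[10,12], reject
24. q=(13,8) nearest=10 d=2 new=(13,8) → add node 17 parent=10 cost=13
25. q=(14,13) nearest=15 d=1 new=(14,13) → add node 18 parent=15 cost=15
26. q=(8,5) nearest=7 d=2 new=(8,5) → add node 19 parent=7 cost=8
27. q=(9,2) nearest=3 d=2 new=(9,2) → blocked by [8,10]×[1,4], reject
28. q=(3,13) nearest=6 d=1 new=(3,13) → add node 20 parent=6 cost=14
29. q=(8,9) nearest=1 d=1 new=(8,9) → add node 21 parent=1 cost=7; rewire 12→21 (16<17); rewire 17→21 (12<13)

Rewire events: 6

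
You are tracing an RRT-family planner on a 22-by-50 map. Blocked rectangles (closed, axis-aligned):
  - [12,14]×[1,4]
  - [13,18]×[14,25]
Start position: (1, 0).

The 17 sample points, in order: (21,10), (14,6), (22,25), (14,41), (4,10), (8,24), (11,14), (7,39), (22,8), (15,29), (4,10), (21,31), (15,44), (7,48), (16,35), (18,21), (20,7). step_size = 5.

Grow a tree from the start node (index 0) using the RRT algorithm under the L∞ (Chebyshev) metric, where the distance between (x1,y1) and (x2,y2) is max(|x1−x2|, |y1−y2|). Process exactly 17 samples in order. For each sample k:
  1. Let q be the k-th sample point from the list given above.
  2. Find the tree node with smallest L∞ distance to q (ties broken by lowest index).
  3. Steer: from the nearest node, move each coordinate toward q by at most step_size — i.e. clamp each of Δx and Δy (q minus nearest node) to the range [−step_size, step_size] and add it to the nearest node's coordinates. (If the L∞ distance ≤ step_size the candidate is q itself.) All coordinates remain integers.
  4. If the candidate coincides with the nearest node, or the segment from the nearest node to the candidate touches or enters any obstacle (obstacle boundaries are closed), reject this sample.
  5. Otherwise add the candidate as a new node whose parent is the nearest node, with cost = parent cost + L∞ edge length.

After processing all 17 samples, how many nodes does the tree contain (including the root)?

1. q=(21,10) nearest=0 d=20 new=(6,5) → add node 1 parent=0 cost=5
2. q=(14,6) nearest=1 d=8 new=(11,6) → add node 2 parent=1 cost=10
3. q=(22,25) nearest=2 d=19 new=(16,11) → add node 3 parent=2 cost=15
4. q=(14,41) nearest=3 d=30 new=(14,16) → blocked by [13,18]×[14,25], reject
5. q=(4,10) nearest=1 d=5 new=(4,10) → add node 4 parent=1 cost=10
6. q=(8,24) nearest=3 d=13 new=(11,16) → blocked by [13,18]×[14,25], reject
7. q=(11,14) nearest=3 d=5 new=(11,14) → add node 5 parent=3 cost=20
8. q=(7,39) nearest=5 d=25 new=(7,19) → add node 6 parent=5 cost=25
9. q=(22,8) nearest=3 d=6 new=(21,8) → add node 7 parent=3 cost=20
10. q=(15,29) nearest=6 d=10 new=(12,24) → add node 8 parent=6 cost=30
11. q=(4,10) nearest=4 d=0 → coincident, reject
12. q=(21,31) nearest=8 d=9 new=(17,29) → blocked by [13,18]×[14,25], reject
13. q=(15,44) nearest=8 d=20 new=(15,29) → add node 9 parent=8 cost=35
14. q=(7,48) nearest=9 d=19 new=(10,34) → add node 10 parent=9 cost=40
15. q=(16,35) nearest=9 d=6 new=(16,34) → add node 11 parent=9 cost=40
16. q=(18,21) nearest=8 d=6 new=(17,21) → blocked by [13,18]×[14,25], reject
17. q=(20,7) nearest=7 d=1 new=(20,7) → add node 12 parent=7 cost=21

Node count: 13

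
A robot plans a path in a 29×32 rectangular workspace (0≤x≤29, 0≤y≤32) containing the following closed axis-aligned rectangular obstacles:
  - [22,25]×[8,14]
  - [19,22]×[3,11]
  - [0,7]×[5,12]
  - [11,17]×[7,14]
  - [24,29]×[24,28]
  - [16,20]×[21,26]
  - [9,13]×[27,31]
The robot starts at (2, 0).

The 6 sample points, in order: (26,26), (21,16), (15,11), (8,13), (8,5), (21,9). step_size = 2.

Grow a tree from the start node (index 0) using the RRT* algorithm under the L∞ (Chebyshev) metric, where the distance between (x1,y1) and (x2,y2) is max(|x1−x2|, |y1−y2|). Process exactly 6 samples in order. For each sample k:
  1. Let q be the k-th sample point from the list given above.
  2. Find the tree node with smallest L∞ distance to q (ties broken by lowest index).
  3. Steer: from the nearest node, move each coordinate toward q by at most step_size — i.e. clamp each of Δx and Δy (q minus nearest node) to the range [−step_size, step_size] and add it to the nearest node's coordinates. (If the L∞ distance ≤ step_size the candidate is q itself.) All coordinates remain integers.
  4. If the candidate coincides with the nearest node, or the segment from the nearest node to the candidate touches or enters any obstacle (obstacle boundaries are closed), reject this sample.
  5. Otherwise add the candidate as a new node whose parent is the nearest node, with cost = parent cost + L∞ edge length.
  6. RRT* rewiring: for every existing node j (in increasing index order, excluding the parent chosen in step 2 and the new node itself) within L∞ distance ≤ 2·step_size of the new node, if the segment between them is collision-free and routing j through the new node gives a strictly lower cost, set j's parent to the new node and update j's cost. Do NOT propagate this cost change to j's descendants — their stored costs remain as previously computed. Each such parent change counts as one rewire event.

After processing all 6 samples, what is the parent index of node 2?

1. q=(26,26) nearest=0 d=26 new=(4,2) → add node 1 parent=0 cost=2
2. q=(21,16) nearest=1 d=17 new=(6,4) → add node 2 parent=1 cost=4
3. q=(15,11) nearest=2 d=9 new=(8,6) → blocked by [0,7]×[5,12], reject
4. q=(8,13) nearest=2 d=9 new=(8,6) → blocked by [0,7]×[5,12], reject
5. q=(8,5) nearest=2 d=2 new=(8,5) → add node 3 parent=2 cost=6
6. q=(21,9) nearest=3 d=13 new=(10,7) → add node 4 parent=3 cost=8

Parent of node 2: 1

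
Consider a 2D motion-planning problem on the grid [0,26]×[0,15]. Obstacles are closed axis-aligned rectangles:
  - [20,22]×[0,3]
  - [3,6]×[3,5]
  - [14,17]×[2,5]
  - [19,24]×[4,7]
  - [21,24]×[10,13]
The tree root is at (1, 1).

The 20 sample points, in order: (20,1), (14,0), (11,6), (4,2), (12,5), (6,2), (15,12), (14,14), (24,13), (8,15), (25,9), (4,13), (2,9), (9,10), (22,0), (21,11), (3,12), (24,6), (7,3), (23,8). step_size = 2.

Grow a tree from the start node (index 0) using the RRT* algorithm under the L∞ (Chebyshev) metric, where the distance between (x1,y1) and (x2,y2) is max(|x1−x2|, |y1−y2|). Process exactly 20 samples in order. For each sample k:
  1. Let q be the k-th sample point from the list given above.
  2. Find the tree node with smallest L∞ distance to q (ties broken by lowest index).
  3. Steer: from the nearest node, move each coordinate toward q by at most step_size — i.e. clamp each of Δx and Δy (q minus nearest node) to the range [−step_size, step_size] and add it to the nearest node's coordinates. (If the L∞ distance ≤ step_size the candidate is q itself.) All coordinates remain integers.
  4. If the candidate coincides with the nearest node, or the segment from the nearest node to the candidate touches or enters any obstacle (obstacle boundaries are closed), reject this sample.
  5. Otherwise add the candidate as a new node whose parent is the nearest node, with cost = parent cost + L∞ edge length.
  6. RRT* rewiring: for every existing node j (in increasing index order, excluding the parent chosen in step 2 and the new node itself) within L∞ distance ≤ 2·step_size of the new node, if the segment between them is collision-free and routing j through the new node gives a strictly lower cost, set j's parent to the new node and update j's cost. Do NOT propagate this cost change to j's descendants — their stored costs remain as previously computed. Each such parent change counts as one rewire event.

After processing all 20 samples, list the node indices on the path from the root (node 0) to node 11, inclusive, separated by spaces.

1. q=(20,1) nearest=0 d=19 new=(3,1) → add node 1 parent=0 cost=2
2. q=(14,0) nearest=1 d=11 new=(5,0) → add node 2 parent=1 cost=4
3. q=(11,6) nearest=2 d=6 new=(7,2) → add node 3 parent=2 cost=6
4. q=(4,2) nearest=1 d=1 new=(4,2) → add node 4 parent=1 cost=3
5. q=(12,5) nearest=3 d=5 new=(9,4) → add node 5 parent=3 cost=8
6. q=(6,2) nearest=3 d=1 new=(6,2) → add node 6 parent=3 cost=7
7. q=(15,12) nearest=5 d=8 new=(11,6) → add node 7 parent=5 cost=10
8. q=(14,14) nearest=7 d=8 new=(13,8) → add node 8 parent=7 cost=12
9. q=(24,13) nearest=8 d=11 new=(15,10) → add node 9 parent=8 cost=14
10. q=(8,15) nearest=8 d=7 new=(11,10) → add node 10 parent=8 cost=14
11. q=(25,9) nearest=9 d=10 new=(17,9) → add node 11 parent=9 cost=16
12. q=(4,13) nearest=7 d=7 new=(9,8) → add node 12 parent=7 cost=12
13. q=(2,9) nearest=3 d=7 new=(5,4) → blocked by [3,6]×[3,5], reject
14. q=(9,10) nearest=10 d=2 new=(9,10) → add node 13 parent=10 cost=16
15. q=(22,0) nearest=8 d=9 new=(15,6) → add node 14 parent=8 cost=14
16. q=(21,11) nearest=11 d=4 new=(19,11) → add node 15 parent=11 cost=18
17. q=(3,12) nearest=12 d=6 new=(7,10) → add node 16 parent=12 cost=14
18. q=(24,6) nearest=15 d=5 new=(21,9) → add node 17 parent=15 cost=20
19. q=(7,3) nearest=3 d=1 new=(7,3) → add node 18 parent=3 cost=7
20. q=(23,8) nearest=17 d=2 new=(23,8) → add node 19 parent=17 cost=22

Path: 0 1 2 3 5 7 8 9 11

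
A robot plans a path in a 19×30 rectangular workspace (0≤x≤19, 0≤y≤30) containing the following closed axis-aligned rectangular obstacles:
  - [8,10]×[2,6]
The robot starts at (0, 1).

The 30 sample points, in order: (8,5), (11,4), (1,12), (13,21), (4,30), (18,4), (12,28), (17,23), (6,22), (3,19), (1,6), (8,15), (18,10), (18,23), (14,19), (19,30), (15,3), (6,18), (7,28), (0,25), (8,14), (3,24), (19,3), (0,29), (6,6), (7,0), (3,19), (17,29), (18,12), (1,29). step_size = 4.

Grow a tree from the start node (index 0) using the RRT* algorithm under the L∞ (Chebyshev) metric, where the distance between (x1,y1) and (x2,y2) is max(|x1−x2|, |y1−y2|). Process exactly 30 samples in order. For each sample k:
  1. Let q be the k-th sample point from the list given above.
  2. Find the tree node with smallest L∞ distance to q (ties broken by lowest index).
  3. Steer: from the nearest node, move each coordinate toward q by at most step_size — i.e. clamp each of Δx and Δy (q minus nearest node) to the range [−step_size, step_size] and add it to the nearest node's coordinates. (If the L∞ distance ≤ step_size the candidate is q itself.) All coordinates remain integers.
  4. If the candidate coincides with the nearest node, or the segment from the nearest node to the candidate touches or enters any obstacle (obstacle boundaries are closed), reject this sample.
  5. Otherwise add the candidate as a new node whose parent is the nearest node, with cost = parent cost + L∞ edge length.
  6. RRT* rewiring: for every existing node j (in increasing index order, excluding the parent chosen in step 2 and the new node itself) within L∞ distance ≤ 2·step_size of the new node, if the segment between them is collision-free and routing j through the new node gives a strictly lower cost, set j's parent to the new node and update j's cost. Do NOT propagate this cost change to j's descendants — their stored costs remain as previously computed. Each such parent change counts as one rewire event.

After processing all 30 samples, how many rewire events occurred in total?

1. q=(8,5) nearest=0 d=8 new=(4,5) → add node 1 parent=0 cost=4
2. q=(11,4) nearest=1 d=7 new=(8,4) → blocked by [8,10]×[2,6], reject
3. q=(1,12) nearest=1 d=7 new=(1,9) → add node 2 parent=1 cost=8
4. q=(13,21) nearest=2 d=12 new=(5,13) → add node 3 parent=2 cost=12
5. q=(4,30) nearest=3 d=17 new=(4,17) → add node 4 parent=3 cost=16
6. q=(18,4) nearest=3 d=13 new=(9,9) → add node 5 parent=3 cost=16
7. q=(12,28) nearest=4 d=11 new=(8,21) → add node 6 parent=4 cost=20
8. q=(17,23) nearest=6 d=9 new=(12,23) → add node 7 parent=6 cost=24
9. q=(6,22) nearest=6 d=2 new=(6,22) → add node 8 parent=6 cost=22
10. q=(3,19) nearest=4 d=2 new=(3,19) → add node 9 parent=4 cost=18; rewire 8→9 (21<22)
11. q=(1,6) nearest=1 d=3 new=(1,6) → add node 10 parent=1 cost=7; rewire 5→10 (15<16)
12. q=(8,15) nearest=3 d=3 new=(8,15) → add node 11 parent=3 cost=15; rewire 7→11 (23<24)
13. q=(18,10) nearest=5 d=9 new=(13,10) → add node 12 parent=5 cost=19
14. q=(18,23) nearest=7 d=6 new=(16,23) → add node 13 parent=7 cost=27
15. q=(14,19) nearest=7 d=4 new=(14,19) → add node 14 parent=7 cost=27
16. q=(19,30) nearest=7 d=7 new=(16,27) → add node 15 parent=7 cost=27
17. q=(15,3) nearest=5 d=6 new=(13,5) → add node 16 parent=5 cost=19
18. q=(6,18) nearest=4 d=2 new=(6,18) → add node 17 parent=4 cost=18; rewire 14→17 (26<27)
19. q=(7,28) nearest=7 d=5 new=(8,27) → add node 18 parent=7 cost=27
20. q=(0,25) nearest=8 d=6 new=(2,25) → add node 19 parent=8 cost=25
21. q=(8,14) nearest=11 d=1 new=(8,14) → add node 20 parent=11 cost=16; rewire 14→20 (22<26)
22. q=(3,24) nearest=19 d=1 new=(3,24) → add node 21 parent=19 cost=26
23. q=(19,3) nearest=16 d=6 new=(17,3) → add node 22 parent=16 cost=23
24. q=(0,29) nearest=19 d=4 new=(0,29) → add node 23 parent=19 cost=29
25. q=(6,6) nearest=1 d=2 new=(6,6) → add node 24 parent=1 cost=6; rewire 5→24 (9<15); rewire 12→24 (13<19); rewire 20→24 (14<16)
26. q=(7,0) nearest=1 d=5 new=(7,1) → add node 25 parent=1 cost=8
27. q=(3,19) nearest=9 d=0 → coincident, reject
28. q=(17,29) nearest=15 d=2 new=(17,29) → add node 26 parent=15 cost=29
29. q=(18,12) nearest=12 d=5 new=(17,12) → add node 27 parent=12 cost=17
30. q=(1,29) nearest=23 d=1 new=(1,29) → add node 28 parent=23 cost=30

Rewire events: 8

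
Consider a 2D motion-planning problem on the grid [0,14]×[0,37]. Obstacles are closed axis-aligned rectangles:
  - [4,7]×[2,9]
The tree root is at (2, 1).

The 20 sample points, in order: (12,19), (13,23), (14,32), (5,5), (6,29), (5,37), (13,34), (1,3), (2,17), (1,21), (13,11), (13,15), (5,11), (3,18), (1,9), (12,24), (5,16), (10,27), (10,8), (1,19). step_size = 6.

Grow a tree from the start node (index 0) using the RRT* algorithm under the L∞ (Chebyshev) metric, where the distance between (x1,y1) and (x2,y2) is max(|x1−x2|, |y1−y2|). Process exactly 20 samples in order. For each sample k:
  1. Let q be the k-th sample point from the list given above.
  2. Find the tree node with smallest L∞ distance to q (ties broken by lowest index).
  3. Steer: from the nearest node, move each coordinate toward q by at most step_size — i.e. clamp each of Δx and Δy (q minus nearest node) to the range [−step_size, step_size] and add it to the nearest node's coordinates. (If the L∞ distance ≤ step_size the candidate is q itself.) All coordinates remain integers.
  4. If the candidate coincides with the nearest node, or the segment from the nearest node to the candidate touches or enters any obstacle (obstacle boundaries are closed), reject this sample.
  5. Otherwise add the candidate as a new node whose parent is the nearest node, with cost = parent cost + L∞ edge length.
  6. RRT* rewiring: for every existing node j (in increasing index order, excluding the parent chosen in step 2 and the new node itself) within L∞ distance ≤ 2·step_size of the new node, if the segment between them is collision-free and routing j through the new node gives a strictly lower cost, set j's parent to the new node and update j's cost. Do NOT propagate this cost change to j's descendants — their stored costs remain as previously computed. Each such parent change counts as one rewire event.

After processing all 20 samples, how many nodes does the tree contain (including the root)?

Node count: 13

1. q=(12,19) nearest=0 d=18 new=(8,7) → blocked by [4,7]×[2,9], reject
2. q=(13,23) nearest=0 d=22 new=(8,7) → blocked by [4,7]×[2,9], reject
3. q=(14,32) nearest=0 d=31 new=(8,7) → blocked by [4,7]×[2,9], reject
4. q=(5,5) nearest=0 d=4 new=(5,5) → blocked by [4,7]×[2,9], reject
5. q=(6,29) nearest=0 d=28 new=(6,7) → blocked by [4,7]×[2,9], reject
6. q=(5,37) nearest=0 d=36 new=(5,7) → blocked by [4,7]×[2,9], reject
7. q=(13,34) nearest=0 d=33 new=(8,7) → blocked by [4,7]×[2,9], reject
8. q=(1,3) nearest=0 d=2 new=(1,3) → add node 1 parent=0 cost=2
9. q=(2,17) nearest=1 d=14 new=(2,9) → add node 2 parent=1 cost=8
10. q=(1,21) nearest=2 d=12 new=(1,15) → add node 3 parent=2 cost=14
11. q=(13,11) nearest=0 d=11 new=(8,7) → blocked by [4,7]×[2,9], reject
12. q=(13,15) nearest=2 d=11 new=(8,15) → add node 4 parent=2 cost=14
13. q=(5,11) nearest=2 d=3 new=(5,11) → add node 5 parent=2 cost=11
14. q=(3,18) nearest=3 d=3 new=(3,18) → add node 6 parent=3 cost=17
15. q=(1,9) nearest=2 d=1 new=(1,9) → add node 7 parent=2 cost=9
16. q=(12,24) nearest=4 d=9 new=(12,21) → add node 8 parent=4 cost=20
17. q=(5,16) nearest=6 d=2 new=(5,16) → add node 9 parent=6 cost=19
18. q=(10,27) nearest=8 d=6 new=(10,27) → add node 10 parent=8 cost=26
19. q=(10,8) nearest=5 d=5 new=(10,8) → add node 11 parent=5 cost=16
20. q=(1,19) nearest=6 d=2 new=(1,19) → add node 12 parent=6 cost=19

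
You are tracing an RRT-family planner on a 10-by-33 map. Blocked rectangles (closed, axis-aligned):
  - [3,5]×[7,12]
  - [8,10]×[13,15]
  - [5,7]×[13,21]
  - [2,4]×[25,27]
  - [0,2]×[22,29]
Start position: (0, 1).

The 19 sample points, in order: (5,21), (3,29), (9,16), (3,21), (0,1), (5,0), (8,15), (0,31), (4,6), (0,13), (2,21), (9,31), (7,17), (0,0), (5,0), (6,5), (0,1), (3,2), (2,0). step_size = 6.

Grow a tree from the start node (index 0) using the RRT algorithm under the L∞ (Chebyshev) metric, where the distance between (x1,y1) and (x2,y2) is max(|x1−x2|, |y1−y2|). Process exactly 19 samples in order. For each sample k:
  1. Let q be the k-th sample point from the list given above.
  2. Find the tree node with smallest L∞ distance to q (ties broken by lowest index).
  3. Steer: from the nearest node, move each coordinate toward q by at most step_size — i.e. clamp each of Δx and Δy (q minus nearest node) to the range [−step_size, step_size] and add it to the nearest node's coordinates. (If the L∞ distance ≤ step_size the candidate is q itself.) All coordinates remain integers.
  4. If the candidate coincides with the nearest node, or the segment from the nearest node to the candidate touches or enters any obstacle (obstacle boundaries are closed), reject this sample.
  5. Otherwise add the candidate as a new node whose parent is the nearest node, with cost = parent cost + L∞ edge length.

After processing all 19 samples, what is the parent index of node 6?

Parent of node 6: 2

1. q=(5,21) nearest=0 d=20 new=(5,7) → blocked by [3,5]×[7,12], reject
2. q=(3,29) nearest=0 d=28 new=(3,7) → blocked by [3,5]×[7,12], reject
3. q=(9,16) nearest=0 d=15 new=(6,7) → add node 1 parent=0 cost=6
4. q=(3,21) nearest=1 d=14 new=(3,13) → blocked by [3,5]×[7,12], reject
5. q=(0,1) nearest=0 d=0 → coincident, reject
6. q=(5,0) nearest=0 d=5 new=(5,0) → add node 2 parent=0 cost=5
7. q=(8,15) nearest=1 d=8 new=(8,13) → blocked by [8,10]×[13,15], reject
8. q=(0,31) nearest=1 d=24 new=(0,13) → blocked by [3,5]×[7,12], reject
9. q=(4,6) nearest=1 d=2 new=(4,6) → add node 3 parent=1 cost=8
10. q=(0,13) nearest=1 d=6 new=(0,13) → blocked by [3,5]×[7,12], reject
11. q=(2,21) nearest=1 d=14 new=(2,13) → blocked by [3,5]×[7,12], reject
12. q=(9,31) nearest=1 d=24 new=(9,13) → blocked by [8,10]×[13,15], reject
13. q=(7,17) nearest=1 d=10 new=(7,13) → blocked by [5,7]×[13,21], reject
14. q=(0,0) nearest=0 d=1 new=(0,0) → add node 4 parent=0 cost=1
15. q=(5,0) nearest=2 d=0 → coincident, reject
16. q=(6,5) nearest=1 d=2 new=(6,5) → add node 5 parent=1 cost=8
17. q=(0,1) nearest=0 d=0 → coincident, reject
18. q=(3,2) nearest=2 d=2 new=(3,2) → add node 6 parent=2 cost=7
19. q=(2,0) nearest=0 d=2 new=(2,0) → add node 7 parent=0 cost=2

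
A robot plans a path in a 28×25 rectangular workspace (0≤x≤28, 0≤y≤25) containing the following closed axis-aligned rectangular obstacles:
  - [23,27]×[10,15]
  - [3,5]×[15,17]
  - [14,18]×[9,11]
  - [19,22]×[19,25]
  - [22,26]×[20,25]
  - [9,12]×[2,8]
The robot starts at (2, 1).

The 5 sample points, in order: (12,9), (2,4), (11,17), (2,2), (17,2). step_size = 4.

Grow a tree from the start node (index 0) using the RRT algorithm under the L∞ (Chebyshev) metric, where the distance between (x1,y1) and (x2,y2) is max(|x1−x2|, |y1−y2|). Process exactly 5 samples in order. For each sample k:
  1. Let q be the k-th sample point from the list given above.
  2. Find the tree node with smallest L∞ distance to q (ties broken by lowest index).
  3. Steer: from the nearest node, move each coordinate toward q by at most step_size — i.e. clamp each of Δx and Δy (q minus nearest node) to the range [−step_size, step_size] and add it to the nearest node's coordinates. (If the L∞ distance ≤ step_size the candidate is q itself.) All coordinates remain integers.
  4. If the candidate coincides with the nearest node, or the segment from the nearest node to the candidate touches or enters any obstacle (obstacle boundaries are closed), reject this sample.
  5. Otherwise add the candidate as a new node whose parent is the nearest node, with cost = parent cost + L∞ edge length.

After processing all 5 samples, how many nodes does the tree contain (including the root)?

Node count: 4

1. q=(12,9) nearest=0 d=10 new=(6,5) → add node 1 parent=0 cost=4
2. q=(2,4) nearest=0 d=3 new=(2,4) → add node 2 parent=0 cost=3
3. q=(11,17) nearest=1 d=12 new=(10,9) → blocked by [9,12]×[2,8], reject
4. q=(2,2) nearest=0 d=1 new=(2,2) → add node 3 parent=0 cost=1
5. q=(17,2) nearest=1 d=11 new=(10,2) → blocked by [9,12]×[2,8], reject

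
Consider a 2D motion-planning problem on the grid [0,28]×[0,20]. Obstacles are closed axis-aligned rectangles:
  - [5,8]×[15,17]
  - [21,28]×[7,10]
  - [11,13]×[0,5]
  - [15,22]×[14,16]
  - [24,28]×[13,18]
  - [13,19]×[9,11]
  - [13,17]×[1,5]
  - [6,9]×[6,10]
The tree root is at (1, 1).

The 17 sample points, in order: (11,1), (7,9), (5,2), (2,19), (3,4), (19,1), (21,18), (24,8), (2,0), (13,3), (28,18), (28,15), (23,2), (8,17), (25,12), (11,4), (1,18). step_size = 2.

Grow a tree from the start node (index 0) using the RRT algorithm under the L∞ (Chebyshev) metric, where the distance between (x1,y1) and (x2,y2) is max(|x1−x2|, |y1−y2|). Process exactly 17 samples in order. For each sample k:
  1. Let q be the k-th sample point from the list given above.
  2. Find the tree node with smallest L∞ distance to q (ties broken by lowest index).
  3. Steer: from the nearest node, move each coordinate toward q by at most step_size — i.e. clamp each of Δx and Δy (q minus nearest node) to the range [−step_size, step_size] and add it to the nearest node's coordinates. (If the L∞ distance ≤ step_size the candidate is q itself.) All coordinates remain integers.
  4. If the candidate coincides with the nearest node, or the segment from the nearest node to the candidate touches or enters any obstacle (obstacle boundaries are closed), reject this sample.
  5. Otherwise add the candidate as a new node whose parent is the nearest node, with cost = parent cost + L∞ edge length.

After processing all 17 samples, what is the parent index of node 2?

Parent of node 2: 0

1. q=(11,1) nearest=0 d=10 new=(3,1) → add node 1 parent=0 cost=2
2. q=(7,9) nearest=0 d=8 new=(3,3) → add node 2 parent=0 cost=2
3. q=(5,2) nearest=1 d=2 new=(5,2) → add node 3 parent=1 cost=4
4. q=(2,19) nearest=2 d=16 new=(2,5) → add node 4 parent=2 cost=4
5. q=(3,4) nearest=2 d=1 new=(3,4) → add node 5 parent=2 cost=3
6. q=(19,1) nearest=3 d=14 new=(7,1) → add node 6 parent=3 cost=6
7. q=(21,18) nearest=3 d=16 new=(7,4) → add node 7 parent=3 cost=6
8. q=(24,8) nearest=6 d=17 new=(9,3) → add node 8 parent=6 cost=8
9. q=(2,0) nearest=0 d=1 new=(2,0) → add node 9 parent=0 cost=1
10. q=(13,3) nearest=8 d=4 new=(11,3) → blocked by [11,13]×[0,5], reject
11. q=(28,18) nearest=8 d=19 new=(11,5) → blocked by [11,13]×[0,5], reject
12. q=(28,15) nearest=8 d=19 new=(11,5) → blocked by [11,13]×[0,5], reject
13. q=(23,2) nearest=8 d=14 new=(11,2) → blocked by [11,13]×[0,5], reject
14. q=(8,17) nearest=4 d=12 new=(4,7) → add node 10 parent=4 cost=6
15. q=(25,12) nearest=8 d=16 new=(11,5) → blocked by [11,13]×[0,5], reject
16. q=(11,4) nearest=8 d=2 new=(11,4) → blocked by [11,13]×[0,5], reject
17. q=(1,18) nearest=10 d=11 new=(2,9) → add node 11 parent=10 cost=8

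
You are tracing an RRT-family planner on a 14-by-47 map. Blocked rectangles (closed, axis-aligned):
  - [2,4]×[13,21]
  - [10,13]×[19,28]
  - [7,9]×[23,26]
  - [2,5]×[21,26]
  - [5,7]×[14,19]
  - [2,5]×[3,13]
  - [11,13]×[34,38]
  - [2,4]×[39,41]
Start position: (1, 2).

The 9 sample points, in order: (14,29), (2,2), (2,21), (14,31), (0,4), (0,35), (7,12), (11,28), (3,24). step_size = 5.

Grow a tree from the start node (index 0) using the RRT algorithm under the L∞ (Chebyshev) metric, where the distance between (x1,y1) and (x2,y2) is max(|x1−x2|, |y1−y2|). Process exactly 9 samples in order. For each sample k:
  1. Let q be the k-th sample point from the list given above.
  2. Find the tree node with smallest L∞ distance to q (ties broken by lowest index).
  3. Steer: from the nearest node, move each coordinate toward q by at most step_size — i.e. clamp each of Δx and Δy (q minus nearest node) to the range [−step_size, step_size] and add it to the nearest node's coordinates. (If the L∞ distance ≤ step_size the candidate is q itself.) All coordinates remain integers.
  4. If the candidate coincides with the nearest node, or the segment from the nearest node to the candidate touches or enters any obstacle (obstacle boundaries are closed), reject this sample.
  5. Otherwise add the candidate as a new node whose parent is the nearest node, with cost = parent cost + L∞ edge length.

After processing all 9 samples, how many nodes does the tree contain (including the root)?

Node count: 4

1. q=(14,29) nearest=0 d=27 new=(6,7) → blocked by [2,5]×[3,13], reject
2. q=(2,2) nearest=0 d=1 new=(2,2) → add node 1 parent=0 cost=1
3. q=(2,21) nearest=0 d=19 new=(2,7) → blocked by [2,5]×[3,13], reject
4. q=(14,31) nearest=0 d=29 new=(6,7) → blocked by [2,5]×[3,13], reject
5. q=(0,4) nearest=0 d=2 new=(0,4) → add node 2 parent=0 cost=2
6. q=(0,35) nearest=2 d=31 new=(0,9) → add node 3 parent=2 cost=7
7. q=(7,12) nearest=3 d=7 new=(5,12) → blocked by [2,5]×[3,13], reject
8. q=(11,28) nearest=3 d=19 new=(5,14) → blocked by [2,4]×[13,21], reject
9. q=(3,24) nearest=3 d=15 new=(3,14) → blocked by [2,4]×[13,21], reject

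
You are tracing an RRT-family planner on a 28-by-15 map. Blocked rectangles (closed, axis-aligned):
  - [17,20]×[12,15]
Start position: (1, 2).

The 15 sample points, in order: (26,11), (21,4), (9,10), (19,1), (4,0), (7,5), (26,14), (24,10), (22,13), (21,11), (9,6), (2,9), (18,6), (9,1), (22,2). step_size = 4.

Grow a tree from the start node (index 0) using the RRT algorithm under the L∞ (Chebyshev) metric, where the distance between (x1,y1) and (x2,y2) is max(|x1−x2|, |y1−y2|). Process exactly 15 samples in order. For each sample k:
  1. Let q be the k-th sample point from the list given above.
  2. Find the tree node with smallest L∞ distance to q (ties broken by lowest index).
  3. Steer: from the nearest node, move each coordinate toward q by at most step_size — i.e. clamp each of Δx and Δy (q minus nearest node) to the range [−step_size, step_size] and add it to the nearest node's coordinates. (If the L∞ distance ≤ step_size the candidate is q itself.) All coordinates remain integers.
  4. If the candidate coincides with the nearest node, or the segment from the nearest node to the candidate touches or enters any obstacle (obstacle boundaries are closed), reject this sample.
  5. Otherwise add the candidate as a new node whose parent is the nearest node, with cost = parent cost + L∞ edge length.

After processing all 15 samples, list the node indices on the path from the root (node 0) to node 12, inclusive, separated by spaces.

1. q=(26,11) nearest=0 d=25 new=(5,6) → add node 1 parent=0 cost=4
2. q=(21,4) nearest=1 d=16 new=(9,4) → add node 2 parent=1 cost=8
3. q=(9,10) nearest=1 d=4 new=(9,10) → add node 3 parent=1 cost=8
4. q=(19,1) nearest=2 d=10 new=(13,1) → add node 4 parent=2 cost=12
5. q=(4,0) nearest=0 d=3 new=(4,0) → add node 5 parent=0 cost=3
6. q=(7,5) nearest=1 d=2 new=(7,5) → add node 6 parent=1 cost=6
7. q=(26,14) nearest=4 d=13 new=(17,5) → add node 7 parent=4 cost=16
8. q=(24,10) nearest=7 d=7 new=(21,9) → add node 8 parent=7 cost=20
9. q=(22,13) nearest=8 d=4 new=(22,13) → add node 9 parent=8 cost=24
10. q=(21,11) nearest=8 d=2 new=(21,11) → add node 10 parent=8 cost=22
11. q=(9,6) nearest=2 d=2 new=(9,6) → add node 11 parent=2 cost=10
12. q=(2,9) nearest=1 d=3 new=(2,9) → add node 12 parent=1 cost=7
13. q=(18,6) nearest=7 d=1 new=(18,6) → add node 13 parent=7 cost=17
14. q=(9,1) nearest=2 d=3 new=(9,1) → add node 14 parent=2 cost=11
15. q=(22,2) nearest=13 d=4 new=(22,2) → add node 15 parent=13 cost=21

Path: 0 1 12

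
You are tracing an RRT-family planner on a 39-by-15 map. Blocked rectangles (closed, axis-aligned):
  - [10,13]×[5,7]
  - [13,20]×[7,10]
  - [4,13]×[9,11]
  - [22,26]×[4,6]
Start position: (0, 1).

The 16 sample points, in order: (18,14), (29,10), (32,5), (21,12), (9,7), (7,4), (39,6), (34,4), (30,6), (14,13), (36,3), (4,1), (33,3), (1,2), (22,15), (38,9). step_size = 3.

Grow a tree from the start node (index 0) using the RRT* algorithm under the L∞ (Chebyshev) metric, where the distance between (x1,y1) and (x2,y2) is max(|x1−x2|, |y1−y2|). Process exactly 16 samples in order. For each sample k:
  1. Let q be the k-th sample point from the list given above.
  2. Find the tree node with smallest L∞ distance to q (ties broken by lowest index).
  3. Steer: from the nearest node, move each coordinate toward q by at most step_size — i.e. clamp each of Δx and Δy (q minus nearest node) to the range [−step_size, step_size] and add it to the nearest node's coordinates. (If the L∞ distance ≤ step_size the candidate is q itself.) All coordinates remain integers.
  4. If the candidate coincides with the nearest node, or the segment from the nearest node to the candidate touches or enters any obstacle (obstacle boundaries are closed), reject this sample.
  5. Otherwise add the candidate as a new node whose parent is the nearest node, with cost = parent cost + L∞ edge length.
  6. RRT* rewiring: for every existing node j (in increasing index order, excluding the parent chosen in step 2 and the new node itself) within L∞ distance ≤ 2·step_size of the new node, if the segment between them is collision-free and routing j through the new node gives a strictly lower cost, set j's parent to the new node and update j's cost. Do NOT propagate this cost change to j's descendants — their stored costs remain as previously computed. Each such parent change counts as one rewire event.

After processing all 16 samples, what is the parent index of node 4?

1. q=(18,14) nearest=0 d=18 new=(3,4) → add node 1 parent=0 cost=3
2. q=(29,10) nearest=1 d=26 new=(6,7) → add node 2 parent=1 cost=6
3. q=(32,5) nearest=2 d=26 new=(9,5) → add node 3 parent=2 cost=9
4. q=(21,12) nearest=3 d=12 new=(12,8) → blocked by [10,13]×[5,7], reject
5. q=(9,7) nearest=3 d=2 new=(9,7) → add node 4 parent=3 cost=11
6. q=(7,4) nearest=3 d=2 new=(7,4) → add node 5 parent=3 cost=11
7. q=(39,6) nearest=3 d=30 new=(12,6) → blocked by [10,13]×[5,7], reject
8. q=(34,4) nearest=3 d=25 new=(12,4) → add node 6 parent=3 cost=12
9. q=(30,6) nearest=6 d=18 new=(15,6) → add node 7 parent=6 cost=15
10. q=(14,13) nearest=4 d=6 new=(12,10) → blocked by [4,13]×[9,11], reject
11. q=(36,3) nearest=7 d=21 new=(18,3) → add node 8 parent=7 cost=18
12. q=(4,1) nearest=1 d=3 new=(4,1) → add node 9 parent=1 cost=6; rewire 5→9 (9<11)
13. q=(33,3) nearest=8 d=15 new=(21,3) → add node 10 parent=8 cost=21
14. q=(1,2) nearest=0 d=1 new=(1,2) → add node 11 parent=0 cost=1; rewire 5→11 (7<9); rewire 9→11 (4<6)
15. q=(22,15) nearest=7 d=9 new=(18,9) → blocked by [13,20]×[7,10], reject
16. q=(38,9) nearest=10 d=17 new=(24,6) → blocked by [22,26]×[4,6], reject

Parent of node 4: 3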